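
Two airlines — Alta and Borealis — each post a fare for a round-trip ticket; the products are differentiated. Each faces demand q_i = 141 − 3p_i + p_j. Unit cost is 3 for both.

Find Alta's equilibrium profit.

2187

Alta's profit: π = (p_{Alta} − 3)(141 − 3p_{Alta} + p_{Borealis}).
∂π/∂p_{Alta} = 150 − 6p_{Alta} + p_{Borealis} = 0 ⇒ p_{Alta} = 25 + (1/6)p_{Borealis}.
The game is symmetric, so in equilibrium p_{Borealis} = p_{Alta}: the reaction function gives (5/6)p_{Alta} = 25, hence p_{Alta} = 30.
q_{Alta} = 141 − 3·30 + 30 = 81.
Profit = (30 − 3)·81 = 2187.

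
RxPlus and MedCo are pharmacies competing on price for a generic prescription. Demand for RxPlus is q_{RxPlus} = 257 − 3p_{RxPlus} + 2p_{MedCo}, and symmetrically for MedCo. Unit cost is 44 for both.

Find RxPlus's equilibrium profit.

8506.6875

RxPlus's profit: π = (p_{RxPlus} − 44)(257 − 3p_{RxPlus} + 2p_{MedCo}).
∂π/∂p_{RxPlus} = 389 − 6p_{RxPlus} + 2p_{MedCo} = 0 ⇒ p_{RxPlus} = 389/6 + (1/3)p_{MedCo}.
Setting p_{RxPlus} = p_{MedCo} in the reaction function: p_{RxPlus} = 389/6 + (1/3)p_{RxPlus}, so p_{RxPlus} = (389/6) / (2/3) = 97.25.
q_{RxPlus} = 257 − 3·97.25 + 2·97.25 = 159.75.
Profit = (97.25 − 44)·159.75 = 8506.6875.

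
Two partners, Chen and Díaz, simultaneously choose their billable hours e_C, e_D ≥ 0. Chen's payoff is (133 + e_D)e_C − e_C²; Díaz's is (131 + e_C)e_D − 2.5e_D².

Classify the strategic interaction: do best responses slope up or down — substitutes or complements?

strategic complements

Expanding Chen's payoff: 133e_C + e_De_C − e_C².
∂π/∂e_C = 133 + e_D − 2e_C = 0, so e_C = 66.5 + 0.5e_D.
The best-response slope de_C/de_D = 0.5 > 0: the reaction function is upward-sloping, so the choices are strategic complements.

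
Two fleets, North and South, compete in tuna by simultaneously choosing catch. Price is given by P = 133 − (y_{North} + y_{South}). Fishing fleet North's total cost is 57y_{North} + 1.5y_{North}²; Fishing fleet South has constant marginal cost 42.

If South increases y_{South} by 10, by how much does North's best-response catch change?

Fishing fleet North's profit: π = y_{North}(133 − (y_{North} + y_{South})) − 57y_{North} − 1.5y_{North}².
∂π/∂y_{North} = 76 − 5y_{North} − y_{South} = 0, so y_{North} = 15.2 − 0.2y_{South}.
The reaction-function slope is −0.2, so a 10-unit rise in y_{South} moves y_{North} by −0.2 × 10 = −2. North's best response falls — the actions are strategic substitutes.

-2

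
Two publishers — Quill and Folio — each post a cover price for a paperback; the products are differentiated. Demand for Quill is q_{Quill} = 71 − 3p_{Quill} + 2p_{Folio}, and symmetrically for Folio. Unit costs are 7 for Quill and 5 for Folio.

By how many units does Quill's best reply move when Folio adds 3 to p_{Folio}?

Quill's profit: π = (p_{Quill} − 7)(71 − 3p_{Quill} + 2p_{Folio}).
∂π/∂p_{Quill} = 92 − 6p_{Quill} + 2p_{Folio} = 0 ⇒ p_{Quill} = 46/3 + (1/3)p_{Folio}.
The reaction-function slope is 1/3, so a 3-unit rise in p_{Folio} moves p_{Quill} by 1/3 × 3 = 1. Quill's best response rises — the actions are strategic complements.

1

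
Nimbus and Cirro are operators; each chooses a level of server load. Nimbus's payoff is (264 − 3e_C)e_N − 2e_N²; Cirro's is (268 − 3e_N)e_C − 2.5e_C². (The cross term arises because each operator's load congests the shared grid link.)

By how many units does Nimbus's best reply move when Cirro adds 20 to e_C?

-15

Expanding Nimbus's payoff: 264e_N − 3e_Ce_N − 2e_N².
∂π/∂e_N = 264 − 3e_C − 4e_N = 0, so e_N = 66 − 0.75e_C.
The reaction-function slope is −0.75, so a 20-unit rise in e_C moves e_N by −0.75 × 20 = −15. Nimbus's best response falls — the actions are strategic substitutes.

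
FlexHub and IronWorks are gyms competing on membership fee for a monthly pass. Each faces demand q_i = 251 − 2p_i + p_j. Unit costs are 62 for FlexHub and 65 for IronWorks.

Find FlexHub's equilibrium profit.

FlexHub's profit: π = (p_{FlexHub} − 62)(251 − 2p_{FlexHub} + p_{IronWorks}).
∂π/∂p_{FlexHub} = 375 − 4p_{FlexHub} + p_{IronWorks} = 0 ⇒ p_{FlexHub} = 93.75 + 0.25p_{IronWorks}.
Similarly p_{IronWorks} = 95.25 + 0.25p_{FlexHub}.
Solving the two reaction functions simultaneously: (1 − (0.25)(0.25))p_{FlexHub} = 93.75 + 0.25·95.25, so 0.9375p_{FlexHub} = 117.5625 and p_{FlexHub} = 125.4.
Then p_{IronWorks} = 95.25 + 0.25·125.4 = 126.6.
q_{FlexHub} = 251 − 2·125.4 + 126.6 = 126.8.
Profit = (125.4 − 62)·126.8 = 8039.12.

8039.12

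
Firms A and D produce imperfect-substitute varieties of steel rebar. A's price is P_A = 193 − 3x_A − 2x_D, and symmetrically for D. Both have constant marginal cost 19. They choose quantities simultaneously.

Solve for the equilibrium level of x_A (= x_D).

21.75

Firm A's profit: π = x_A(193 − 3x_A − 2x_D) − 19x_A.
∂π/∂x_A = 174 − 6x_A − 2x_D = 0 ⇒ x_A = 29 − (1/3)x_D.
Setting x_A = x_D in the reaction function: x_A = 29 − (1/3)x_A, so x_A = 29 / (4/3) = 21.75.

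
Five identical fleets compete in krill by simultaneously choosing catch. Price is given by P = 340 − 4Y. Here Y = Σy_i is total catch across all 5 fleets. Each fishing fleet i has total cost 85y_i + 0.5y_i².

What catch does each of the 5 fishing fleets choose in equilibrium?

A representative fishing fleet's profit is π_i = y_i(340 − 4Y) − 85y_i − 0.5y_i², with Y = y_i + Σ_{j≠i} y_j.
First-order condition: 255 − 9y_i − 4Σ_{j≠i} y_j = 0.
In a symmetric equilibrium every fishing fleet chooses the same y, so Σ_{j≠i} y_j = 4y. The condition becomes 255 − 25y = 0, giving y = 255/25 = 10.2.

10.2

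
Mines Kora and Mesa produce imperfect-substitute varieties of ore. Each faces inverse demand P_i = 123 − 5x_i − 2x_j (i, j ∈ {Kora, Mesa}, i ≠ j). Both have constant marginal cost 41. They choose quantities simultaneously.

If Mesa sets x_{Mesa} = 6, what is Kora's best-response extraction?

Mine Kora's profit: π = x_{Kora}(123 − 5x_{Kora} − 2x_{Mesa}) − 41x_{Kora}.
∂π/∂x_{Kora} = 82 − 10x_{Kora} − 2x_{Mesa} = 0 ⇒ x_{Kora} = 8.2 − 0.2x_{Mesa}.
At x_{Mesa} = 6: x_{Kora} = 8.2 − 0.2·6 = 7.

7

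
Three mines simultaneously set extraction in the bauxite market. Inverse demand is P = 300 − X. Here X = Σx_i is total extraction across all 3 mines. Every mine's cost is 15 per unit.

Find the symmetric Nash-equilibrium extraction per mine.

71.25

A representative mine's profit is π_i = x_i(300 − X) − 15x_i, with X = x_i + Σ_{j≠i} x_j.
First-order condition: 285 − 2x_i − Σ_{j≠i} x_j = 0.
With identical mines, set every x_j = x: then 285 − 2x − 2x = 0, i.e. x = 285/4 = 71.25.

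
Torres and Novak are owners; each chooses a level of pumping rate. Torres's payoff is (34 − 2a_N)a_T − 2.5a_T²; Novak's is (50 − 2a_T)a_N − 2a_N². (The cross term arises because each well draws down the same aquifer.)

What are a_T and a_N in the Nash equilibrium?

2.25, 11.375

Expanding Torres's payoff: 34a_T − 2a_Na_T − 2.5a_T².
∂π/∂a_T = 34 − 2a_N − 5a_T = 0, so a_T = 6.8 − 0.4a_N.
Likewise for Novak: a_N = 12.5 − 0.5a_T.
Solving the two reaction functions simultaneously: (1 − (−0.4)(−0.5))a_T = 6.8 − 0.4·12.5, so 0.8a_T = 1.8 and a_T = 2.25.
Then a_N = 12.5 − 0.5·2.25 = 11.375.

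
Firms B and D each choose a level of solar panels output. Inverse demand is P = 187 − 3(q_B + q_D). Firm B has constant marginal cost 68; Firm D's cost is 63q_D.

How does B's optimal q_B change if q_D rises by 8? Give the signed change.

Firm B's profit: π = q_B(187 − 3(q_B + q_D)) − 68q_B.
∂π/∂q_B = 119 − 6q_B − 3q_D = 0, so q_B = 119/6 − 0.5q_D.
The reaction-function slope is −0.5, so an 8-unit rise in q_D moves q_B by −0.5 × 8 = −4. B's best response falls — the actions are strategic substitutes.

-4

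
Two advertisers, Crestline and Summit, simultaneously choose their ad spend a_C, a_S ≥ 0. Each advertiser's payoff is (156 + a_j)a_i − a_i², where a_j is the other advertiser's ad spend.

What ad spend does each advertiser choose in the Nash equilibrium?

156

Crestline's payoff is (156 + a_S)a_C − a_C².
∂π/∂a_C = 156 + a_S − 2a_C = 0, so a_C = 78 + 0.5a_S.
By symmetry a_S = a_C; substituting into the reaction function, 0.5a_C = 78 and a_C = 156.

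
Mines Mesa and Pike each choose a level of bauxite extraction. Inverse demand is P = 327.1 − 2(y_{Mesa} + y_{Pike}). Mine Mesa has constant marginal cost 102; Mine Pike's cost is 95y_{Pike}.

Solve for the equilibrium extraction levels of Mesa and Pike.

Mine Mesa's profit: π = y_{Mesa}(327.1 − 2(y_{Mesa} + y_{Pike})) − 102y_{Mesa}.
∂π/∂y_{Mesa} = 225.1 − 4y_{Mesa} − 2y_{Pike} = 0, so y_{Mesa} = 56.275 − 0.5y_{Pike}.
By the same steps for Pike: y_{Pike} = 58.025 − 0.5y_{Mesa}.
Solving the two reaction functions simultaneously: (1 − (−0.5)(−0.5))y_{Mesa} = 56.275 − 0.5·58.025, so 0.75y_{Mesa} = 27.2625 and y_{Mesa} = 36.35.
Then y_{Pike} = 58.025 − 0.5·36.35 = 39.85.

36.35, 39.85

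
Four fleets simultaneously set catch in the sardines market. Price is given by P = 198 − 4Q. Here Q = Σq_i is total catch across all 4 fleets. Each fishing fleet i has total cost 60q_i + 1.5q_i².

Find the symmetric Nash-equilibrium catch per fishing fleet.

A representative fishing fleet's profit is π_i = q_i(198 − 4Q) − 60q_i − 1.5q_i², with Q = q_i + Σ_{j≠i} q_j.
First-order condition: 138 − 11q_i − 4Σ_{j≠i} q_j = 0.
In a symmetric equilibrium every fishing fleet chooses the same q, so Σ_{j≠i} q_j = 3q. The condition becomes 138 − 23q = 0, giving q = 138/23 = 6.

6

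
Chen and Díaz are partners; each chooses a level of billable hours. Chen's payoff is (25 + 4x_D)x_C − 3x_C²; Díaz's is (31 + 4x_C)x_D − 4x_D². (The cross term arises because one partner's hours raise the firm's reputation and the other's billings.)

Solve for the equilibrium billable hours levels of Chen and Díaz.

10.125, 8.9375

Expanding Chen's payoff: 25x_C + 4x_Dx_C − 3x_C².
∂π/∂x_C = 25 + 4x_D − 6x_C = 0, so x_C = 25/6 + (2/3)x_D.
Likewise for Díaz: x_D = 3.875 + 0.5x_C.
Plugging x_D into Chen's best response: x_C = 25/6 + (2/3)(3.875 + 0.5x_C) ⇒ (2/3)x_C = 6.75, so x_C = 10.125.
Then x_D = 3.875 + 0.5·10.125 = 8.9375.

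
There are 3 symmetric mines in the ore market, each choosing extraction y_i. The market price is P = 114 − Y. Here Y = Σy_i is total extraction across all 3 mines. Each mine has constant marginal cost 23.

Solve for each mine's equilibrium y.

A representative mine's profit is π_i = y_i(114 − Y) − 23y_i, with Y = y_i + Σ_{j≠i} y_j.
First-order condition: 91 − 2y_i − Σ_{j≠i} y_j = 0.
In a symmetric equilibrium every mine chooses the same y, so Σ_{j≠i} y_j = 2y. The condition becomes 91 − 4y = 0, giving y = 91/4 = 22.75.

22.75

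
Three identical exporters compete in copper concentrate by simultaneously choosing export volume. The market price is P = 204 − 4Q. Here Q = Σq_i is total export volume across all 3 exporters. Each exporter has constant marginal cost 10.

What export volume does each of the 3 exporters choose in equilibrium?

A representative exporter's profit is π_i = q_i(204 − 4Q) − 10q_i, with Q = q_i + Σ_{j≠i} q_j.
First-order condition: 194 − 8q_i − 4Σ_{j≠i} q_j = 0.
With identical exporters, set every q_j = q: then 194 − 8q − 8q = 0, i.e. q = 194/16 = 12.125.

12.125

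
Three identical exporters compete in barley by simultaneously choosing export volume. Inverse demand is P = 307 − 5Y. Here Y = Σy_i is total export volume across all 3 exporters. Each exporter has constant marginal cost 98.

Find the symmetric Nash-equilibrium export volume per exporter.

A representative exporter's profit is π_i = y_i(307 − 5Y) − 98y_i, with Y = y_i + Σ_{j≠i} y_j.
First-order condition: 209 − 10y_i − 5Σ_{j≠i} y_j = 0.
With identical exporters, set every y_j = y: then 209 − 10y − 10y = 0, i.e. y = 209/20 = 10.45.

10.45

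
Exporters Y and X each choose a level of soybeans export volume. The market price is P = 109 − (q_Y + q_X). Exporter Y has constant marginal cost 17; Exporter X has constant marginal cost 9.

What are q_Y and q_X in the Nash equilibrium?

Exporter Y's profit: π = q_Y(109 − (q_Y + q_X)) − 17q_Y.
∂π/∂q_Y = 92 − 2q_Y − q_X = 0, so q_Y = 46 − 0.5q_X.
By the same steps for X: q_X = 50 − 0.5q_Y.
Solving the two reaction functions simultaneously: (1 − (−0.5)(−0.5))q_Y = 46 − 0.5·50, so 0.75q_Y = 21 and q_Y = 28.
Then q_X = 50 − 0.5·28 = 36.

28, 36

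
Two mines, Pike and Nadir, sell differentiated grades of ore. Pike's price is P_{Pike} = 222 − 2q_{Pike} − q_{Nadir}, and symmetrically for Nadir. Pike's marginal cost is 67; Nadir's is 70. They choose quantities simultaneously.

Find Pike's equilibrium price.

129.4

Mine Pike's profit: π = q_{Pike}(222 − 2q_{Pike} − q_{Nadir}) − 67q_{Pike}.
∂π/∂q_{Pike} = 155 − 4q_{Pike} − q_{Nadir} = 0 ⇒ q_{Pike} = 38.75 − 0.25q_{Nadir}.
Similarly q_{Nadir} = 38 − 0.25q_{Pike}.
Solving the two reaction functions simultaneously: (1 − (−0.25)(−0.25))q_{Pike} = 38.75 − 0.25·38, so 0.9375q_{Pike} = 29.25 and q_{Pike} = 31.2.
Then q_{Nadir} = 38 − 0.25·31.2 = 30.2.
P_{Pike} = 222 − 2·31.2 − 30.2 = 129.4.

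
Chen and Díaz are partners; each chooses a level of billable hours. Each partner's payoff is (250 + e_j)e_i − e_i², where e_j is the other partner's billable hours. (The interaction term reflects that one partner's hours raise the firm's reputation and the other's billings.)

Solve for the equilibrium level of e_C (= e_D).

250

Chen's payoff is (250 + e_D)e_C − e_C².
∂π/∂e_C = 250 + e_D − 2e_C = 0, so e_C = 125 + 0.5e_D.
By symmetry e_D = e_C; substituting into the reaction function, 0.5e_C = 125 and e_C = 250.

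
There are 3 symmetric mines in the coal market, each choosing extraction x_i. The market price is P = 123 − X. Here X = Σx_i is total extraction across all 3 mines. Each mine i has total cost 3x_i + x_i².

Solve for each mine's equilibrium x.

A representative mine's profit is π_i = x_i(123 − X) − 3x_i − x_i², with X = x_i + Σ_{j≠i} x_j.
First-order condition: 120 − 4x_i − Σ_{j≠i} x_j = 0.
In a symmetric equilibrium every mine chooses the same x, so Σ_{j≠i} x_j = 2x. The condition becomes 120 − 6x = 0, giving x = 120/6 = 20.

20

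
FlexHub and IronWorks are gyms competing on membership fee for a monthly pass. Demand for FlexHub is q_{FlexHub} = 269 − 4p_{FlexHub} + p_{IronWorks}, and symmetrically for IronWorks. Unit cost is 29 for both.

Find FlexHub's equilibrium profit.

FlexHub's profit: π = (p_{FlexHub} − 29)(269 − 4p_{FlexHub} + p_{IronWorks}).
∂π/∂p_{FlexHub} = 385 − 8p_{FlexHub} + p_{IronWorks} = 0 ⇒ p_{FlexHub} = 48.125 + 0.125p_{IronWorks}.
Setting p_{FlexHub} = p_{IronWorks} in the reaction function: p_{FlexHub} = 48.125 + 0.125p_{FlexHub}, so p_{FlexHub} = 48.125 / 0.875 = 55.
q_{FlexHub} = 269 − 4·55 + 55 = 104.
Profit = (55 − 29)·104 = 2704.

2704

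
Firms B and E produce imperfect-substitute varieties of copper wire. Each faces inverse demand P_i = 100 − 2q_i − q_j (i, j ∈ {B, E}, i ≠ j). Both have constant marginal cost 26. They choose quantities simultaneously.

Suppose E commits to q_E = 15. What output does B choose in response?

Firm B's profit: π = q_B(100 − 2q_B − q_E) − 26q_B.
∂π/∂q_B = 74 − 4q_B − q_E = 0 ⇒ q_B = 18.5 − 0.25q_E.
At q_E = 15: q_B = 18.5 − 0.25·15 = 14.75.

14.75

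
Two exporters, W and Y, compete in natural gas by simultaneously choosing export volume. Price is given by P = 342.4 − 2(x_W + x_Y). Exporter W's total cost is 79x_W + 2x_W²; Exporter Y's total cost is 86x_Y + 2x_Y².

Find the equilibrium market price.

Exporter W's profit: π = x_W(342.4 − 2(x_W + x_Y)) − 79x_W − 2x_W².
∂π/∂x_W = 263.4 − 8x_W − 2x_Y = 0, so x_W = 32.925 − 0.25x_Y.
By the same steps for Y: x_Y = 32.05 − 0.25x_W.
Plugging x_Y into W's best response: x_W = 32.925 − 0.25(32.05 − 0.25x_W) ⇒ 0.9375x_W = 24.9125, so x_W = 1993/75.
Then x_Y = 32.05 − 0.25·(1993/75) = 3811/150.
Equilibrium price: P = 342.4 − 2·51.98 = 238.44.

238.44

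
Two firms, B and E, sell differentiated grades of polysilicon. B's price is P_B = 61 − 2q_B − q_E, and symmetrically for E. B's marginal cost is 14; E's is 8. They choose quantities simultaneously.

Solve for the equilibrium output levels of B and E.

9, 11

Firm B's profit: π = q_B(61 − 2q_B − q_E) − 14q_B.
∂π/∂q_B = 47 − 4q_B − q_E = 0 ⇒ q_B = 11.75 − 0.25q_E.
Similarly q_E = 13.25 − 0.25q_B.
Substituting the second reaction function into the first: q_B = 11.75 − 0.25(13.25 − 0.25q_B), which gives 0.9375q_B = 8.4375 ⇒ q_B = 9.
Then q_E = 13.25 − 0.25·9 = 11.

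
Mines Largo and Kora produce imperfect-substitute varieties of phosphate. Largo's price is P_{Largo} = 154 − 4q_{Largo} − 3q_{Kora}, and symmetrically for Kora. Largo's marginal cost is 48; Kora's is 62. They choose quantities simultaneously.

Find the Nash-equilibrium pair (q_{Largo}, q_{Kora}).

10.4, 7.6

Mine Largo's profit: π = q_{Largo}(154 − 4q_{Largo} − 3q_{Kora}) − 48q_{Largo}.
∂π/∂q_{Largo} = 106 − 8q_{Largo} − 3q_{Kora} = 0 ⇒ q_{Largo} = 13.25 − 0.375q_{Kora}.
Similarly q_{Kora} = 11.5 − 0.375q_{Largo}.
Substituting the second reaction function into the first: q_{Largo} = 13.25 − 0.375(11.5 − 0.375q_{Largo}), which gives (55/64)q_{Largo} = 8.9375 ⇒ q_{Largo} = 10.4.
Then q_{Kora} = 11.5 − 0.375·10.4 = 7.6.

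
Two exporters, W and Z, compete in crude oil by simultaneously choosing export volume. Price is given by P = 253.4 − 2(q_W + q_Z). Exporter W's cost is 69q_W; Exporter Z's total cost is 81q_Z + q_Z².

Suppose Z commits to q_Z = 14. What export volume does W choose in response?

39.1

Exporter W's profit: π = q_W(253.4 − 2(q_W + q_Z)) − 69q_W.
∂π/∂q_W = 184.4 − 4q_W − 2q_Z = 0, so q_W = 46.1 − 0.5q_Z.
At q_Z = 14: q_W = 46.1 − 0.5·14 = 39.1.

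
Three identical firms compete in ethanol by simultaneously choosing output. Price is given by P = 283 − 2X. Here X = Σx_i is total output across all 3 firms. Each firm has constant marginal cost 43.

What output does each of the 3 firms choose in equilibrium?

30

A representative firm's profit is π_i = x_i(283 − 2X) − 43x_i, with X = x_i + Σ_{j≠i} x_j.
First-order condition: 240 − 4x_i − 2Σ_{j≠i} x_j = 0.
In a symmetric equilibrium every firm chooses the same x, so Σ_{j≠i} x_j = 2x. The condition becomes 240 − 8x = 0, giving x = 240/8 = 30.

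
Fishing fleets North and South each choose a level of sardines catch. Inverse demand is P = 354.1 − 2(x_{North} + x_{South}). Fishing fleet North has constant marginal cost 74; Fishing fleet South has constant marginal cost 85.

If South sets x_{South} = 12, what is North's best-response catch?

64.025

Fishing fleet North's profit: π = x_{North}(354.1 − 2(x_{North} + x_{South})) − 74x_{North}.
∂π/∂x_{North} = 280.1 − 4x_{North} − 2x_{South} = 0, so x_{North} = 70.025 − 0.5x_{South}.
At x_{South} = 12: x_{North} = 70.025 − 0.5·12 = 64.025.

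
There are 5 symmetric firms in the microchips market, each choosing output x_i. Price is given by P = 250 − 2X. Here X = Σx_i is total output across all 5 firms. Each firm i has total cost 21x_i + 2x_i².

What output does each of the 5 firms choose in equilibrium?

A representative firm's profit is π_i = x_i(250 − 2X) − 21x_i − 2x_i², with X = x_i + Σ_{j≠i} x_j.
First-order condition: 229 − 8x_i − 2Σ_{j≠i} x_j = 0.
In a symmetric equilibrium every firm chooses the same x, so Σ_{j≠i} x_j = 4x. The condition becomes 229 − 16x = 0, giving x = 229/16 = 14.3125.

14.3125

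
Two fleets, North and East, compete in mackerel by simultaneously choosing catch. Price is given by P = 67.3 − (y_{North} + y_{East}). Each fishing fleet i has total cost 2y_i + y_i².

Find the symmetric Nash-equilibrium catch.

13.06

Fishing fleet North's profit: π = y_{North}(67.3 − (y_{North} + y_{East})) − 2y_{North} − y_{North}².
∂π/∂y_{North} = 65.3 − 4y_{North} − y_{East} = 0, so y_{North} = 16.325 − 0.25y_{East}.
Setting y_{North} = y_{East} in the reaction function: y_{North} = 16.325 − 0.25y_{North}, so y_{North} = 16.325 / 1.25 = 13.06.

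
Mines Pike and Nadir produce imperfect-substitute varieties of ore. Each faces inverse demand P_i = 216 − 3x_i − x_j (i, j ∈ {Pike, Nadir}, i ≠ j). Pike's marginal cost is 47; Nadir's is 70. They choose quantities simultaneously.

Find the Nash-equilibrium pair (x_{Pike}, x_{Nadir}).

Mine Pike's profit: π = x_{Pike}(216 − 3x_{Pike} − x_{Nadir}) − 47x_{Pike}.
∂π/∂x_{Pike} = 169 − 6x_{Pike} − x_{Nadir} = 0 ⇒ x_{Pike} = 169/6 − (1/6)x_{Nadir}.
Similarly x_{Nadir} = 73/3 − (1/6)x_{Pike}.
Solving the two reaction functions simultaneously: (1 − (−1/6)(−1/6))x_{Pike} = 169/6 − (1/6)·(73/3), so (35/36)x_{Pike} = 217/9 and x_{Pike} = 24.8.
Then x_{Nadir} = 73/3 − (1/6)·24.8 = 20.2.

24.8, 20.2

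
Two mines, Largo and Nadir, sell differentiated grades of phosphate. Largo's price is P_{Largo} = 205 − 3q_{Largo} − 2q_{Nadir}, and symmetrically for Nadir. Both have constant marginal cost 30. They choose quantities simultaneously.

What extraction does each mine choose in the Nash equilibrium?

21.875

Mine Largo's profit: π = q_{Largo}(205 − 3q_{Largo} − 2q_{Nadir}) − 30q_{Largo}.
∂π/∂q_{Largo} = 175 − 6q_{Largo} − 2q_{Nadir} = 0 ⇒ q_{Largo} = 175/6 − (1/3)q_{Nadir}.
Setting q_{Largo} = q_{Nadir} in the reaction function: q_{Largo} = 175/6 − (1/3)q_{Largo}, so q_{Largo} = (175/6) / (4/3) = 21.875.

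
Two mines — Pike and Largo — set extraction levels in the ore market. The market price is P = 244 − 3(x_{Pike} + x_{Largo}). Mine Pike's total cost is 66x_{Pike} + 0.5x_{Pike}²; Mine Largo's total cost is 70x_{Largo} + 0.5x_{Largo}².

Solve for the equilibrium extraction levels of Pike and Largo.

Mine Pike's profit: π = x_{Pike}(244 − 3(x_{Pike} + x_{Largo})) − 66x_{Pike} − 0.5x_{Pike}².
∂π/∂x_{Pike} = 178 − 7x_{Pike} − 3x_{Largo} = 0, so x_{Pike} = 178/7 − (3/7)x_{Largo}.
By the same steps for Largo: x_{Largo} = 174/7 − (3/7)x_{Pike}.
Substituting the second reaction function into the first: x_{Pike} = 178/7 − (3/7)(174/7 − (3/7)x_{Pike}), which gives (40/49)x_{Pike} = 724/49 ⇒ x_{Pike} = 18.1.
Then x_{Largo} = 174/7 − (3/7)·18.1 = 17.1.

18.1, 17.1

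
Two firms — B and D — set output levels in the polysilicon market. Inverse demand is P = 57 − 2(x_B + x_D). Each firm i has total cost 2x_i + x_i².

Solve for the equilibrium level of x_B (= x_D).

Firm B's profit: π = x_B(57 − 2(x_B + x_D)) − 2x_B − x_B².
∂π/∂x_B = 55 − 6x_B − 2x_D = 0, so x_B = 55/6 − (1/3)x_D.
Setting x_B = x_D in the reaction function: x_B = 55/6 − (1/3)x_B, so x_B = (55/6) / (4/3) = 6.875.

6.875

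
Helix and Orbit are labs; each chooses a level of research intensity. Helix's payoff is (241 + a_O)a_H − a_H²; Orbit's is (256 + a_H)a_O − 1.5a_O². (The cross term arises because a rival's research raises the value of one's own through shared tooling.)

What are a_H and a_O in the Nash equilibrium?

195.8, 150.6

Expanding Helix's payoff: 241a_H + a_Oa_H − a_H².
∂π/∂a_H = 241 + a_O − 2a_H = 0, so a_H = 120.5 + 0.5a_O.
Likewise for Orbit: a_O = 256/3 + (1/3)a_H.
Substituting the second reaction function into the first: a_H = 120.5 + 0.5(256/3 + (1/3)a_H), which gives (5/6)a_H = 979/6 ⇒ a_H = 195.8.
Then a_O = 256/3 + (1/3)·195.8 = 150.6.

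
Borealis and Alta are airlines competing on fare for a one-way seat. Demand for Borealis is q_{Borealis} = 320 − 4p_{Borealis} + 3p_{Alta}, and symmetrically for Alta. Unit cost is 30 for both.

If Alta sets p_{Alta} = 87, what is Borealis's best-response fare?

87.625

Borealis's profit: π = (p_{Borealis} − 30)(320 − 4p_{Borealis} + 3p_{Alta}).
∂π/∂p_{Borealis} = 440 − 8p_{Borealis} + 3p_{Alta} = 0 ⇒ p_{Borealis} = 55 + 0.375p_{Alta}.
At p_{Alta} = 87: p_{Borealis} = 55 + 0.375·87 = 87.625.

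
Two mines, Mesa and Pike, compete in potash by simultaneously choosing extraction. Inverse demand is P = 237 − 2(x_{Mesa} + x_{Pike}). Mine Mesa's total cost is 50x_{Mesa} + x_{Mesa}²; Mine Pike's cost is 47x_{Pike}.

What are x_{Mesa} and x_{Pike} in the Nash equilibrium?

18.4, 38.3

Mine Mesa's profit: π = x_{Mesa}(237 − 2(x_{Mesa} + x_{Pike})) − 50x_{Mesa} − x_{Mesa}².
∂π/∂x_{Mesa} = 187 − 6x_{Mesa} − 2x_{Pike} = 0, so x_{Mesa} = 187/6 − (1/3)x_{Pike}.
For Pike: ∂π/∂x_{Pike} = 190 − 4x_{Pike} − 2x_{Mesa} = 0 ⇒ x_{Pike} = 47.5 − 0.5x_{Mesa}.
Solving the two reaction functions simultaneously: (1 − (−1/3)(−0.5))x_{Mesa} = 187/6 − (1/3)·47.5, so (5/6)x_{Mesa} = 46/3 and x_{Mesa} = 18.4.
Then x_{Pike} = 47.5 − 0.5·18.4 = 38.3.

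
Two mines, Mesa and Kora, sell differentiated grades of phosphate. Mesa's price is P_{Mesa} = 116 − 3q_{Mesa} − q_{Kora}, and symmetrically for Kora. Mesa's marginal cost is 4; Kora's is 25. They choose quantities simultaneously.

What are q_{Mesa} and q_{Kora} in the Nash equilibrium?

Mine Mesa's profit: π = q_{Mesa}(116 − 3q_{Mesa} − q_{Kora}) − 4q_{Mesa}.
∂π/∂q_{Mesa} = 112 − 6q_{Mesa} − q_{Kora} = 0 ⇒ q_{Mesa} = 56/3 − (1/6)q_{Kora}.
Similarly q_{Kora} = 91/6 − (1/6)q_{Mesa}.
Solving the two reaction functions simultaneously: (1 − (−1/6)(−1/6))q_{Mesa} = 56/3 − (1/6)·(91/6), so (35/36)q_{Mesa} = 581/36 and q_{Mesa} = 16.6.
Then q_{Kora} = 91/6 − (1/6)·16.6 = 12.4.

16.6, 12.4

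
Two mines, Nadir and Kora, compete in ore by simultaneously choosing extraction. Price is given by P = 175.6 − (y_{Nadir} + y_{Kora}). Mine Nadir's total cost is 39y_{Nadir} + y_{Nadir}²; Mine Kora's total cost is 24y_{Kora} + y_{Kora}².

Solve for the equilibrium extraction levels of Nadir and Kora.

Mine Nadir's profit: π = y_{Nadir}(175.6 − (y_{Nadir} + y_{Kora})) − 39y_{Nadir} − y_{Nadir}².
∂π/∂y_{Nadir} = 136.6 − 4y_{Nadir} − y_{Kora} = 0, so y_{Nadir} = 34.15 − 0.25y_{Kora}.
By the same steps for Kora: y_{Kora} = 37.9 − 0.25y_{Nadir}.
Plugging y_{Kora} into Nadir's best response: y_{Nadir} = 34.15 − 0.25(37.9 − 0.25y_{Nadir}) ⇒ 0.9375y_{Nadir} = 24.675, so y_{Nadir} = 26.32.
Then y_{Kora} = 37.9 − 0.25·26.32 = 31.32.

26.32, 31.32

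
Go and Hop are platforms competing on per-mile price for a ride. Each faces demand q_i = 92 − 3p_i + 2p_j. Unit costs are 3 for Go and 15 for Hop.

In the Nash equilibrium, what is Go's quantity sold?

73.5

Go's profit: π = (p_{Go} − 3)(92 − 3p_{Go} + 2p_{Hop}).
∂π/∂p_{Go} = 101 − 6p_{Go} + 2p_{Hop} = 0 ⇒ p_{Go} = 101/6 + (1/3)p_{Hop}.
Similarly p_{Hop} = 137/6 + (1/3)p_{Go}.
Solving the two reaction functions simultaneously: (1 − (1/3)(1/3))p_{Go} = 101/6 + (1/3)·(137/6), so (8/9)p_{Go} = 220/9 and p_{Go} = 27.5.
Then p_{Hop} = 137/6 + (1/3)·27.5 = 32.
q_{Go} = 92 − 3·27.5 + 2·32 = 73.5.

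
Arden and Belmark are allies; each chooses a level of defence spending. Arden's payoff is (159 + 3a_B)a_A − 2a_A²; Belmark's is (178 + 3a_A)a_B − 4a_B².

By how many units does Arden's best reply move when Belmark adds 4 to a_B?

Expanding Arden's payoff: 159a_A + 3a_Ba_A − 2a_A².
∂π/∂a_A = 159 + 3a_B − 4a_A = 0, so a_A = 39.75 + 0.75a_B.
The reaction-function slope is 0.75, so a 4-unit rise in a_B moves a_A by 0.75 × 4 = 3. Arden's best response rises — the actions are strategic complements.

3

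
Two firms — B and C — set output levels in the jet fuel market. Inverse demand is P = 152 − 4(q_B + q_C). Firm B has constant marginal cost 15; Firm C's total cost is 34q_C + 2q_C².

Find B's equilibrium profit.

858.49

Firm B's profit: π = q_B(152 − 4(q_B + q_C)) − 15q_B.
∂π/∂q_B = 137 − 8q_B − 4q_C = 0, so q_B = 17.125 − 0.5q_C.
For C: ∂π/∂q_C = 118 − 12q_C − 4q_B = 0 ⇒ q_C = 59/6 − (1/3)q_B.
Substituting the second reaction function into the first: q_B = 17.125 − 0.5(59/6 − (1/3)q_B), which gives (5/6)q_B = 293/24 ⇒ q_B = 14.65.
Then q_C = 59/6 − (1/3)·14.65 = 4.95.
Price P = 152 − 4·19.6 = 73.6.
B's profit: (73.6 − 15)·14.65 = 858.49.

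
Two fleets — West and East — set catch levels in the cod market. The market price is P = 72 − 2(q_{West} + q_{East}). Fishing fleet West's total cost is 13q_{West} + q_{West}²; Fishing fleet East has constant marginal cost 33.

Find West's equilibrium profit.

Fishing fleet West's profit: π = q_{West}(72 − 2(q_{West} + q_{East})) − 13q_{West} − q_{West}².
∂π/∂q_{West} = 59 − 6q_{West} − 2q_{East} = 0, so q_{West} = 59/6 − (1/3)q_{East}.
For East: ∂π/∂q_{East} = 39 − 4q_{East} − 2q_{West} = 0 ⇒ q_{East} = 9.75 − 0.5q_{West}.
Solving the two reaction functions simultaneously: (1 − (−1/3)(−0.5))q_{West} = 59/6 − (1/3)·9.75, so (5/6)q_{West} = 79/12 and q_{West} = 7.9.
Then q_{East} = 9.75 − 0.5·7.9 = 5.8.
Price P = 72 − 2·13.7 = 44.6.
West's profit: (44.6 − 13)·7.9 − (7.9)² = 187.23.

187.23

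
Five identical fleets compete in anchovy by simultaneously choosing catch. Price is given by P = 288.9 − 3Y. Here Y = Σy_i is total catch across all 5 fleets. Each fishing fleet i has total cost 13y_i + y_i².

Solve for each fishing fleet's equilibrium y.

A representative fishing fleet's profit is π_i = y_i(288.9 − 3Y) − 13y_i − y_i², with Y = y_i + Σ_{j≠i} y_j.
First-order condition: 275.9 − 8y_i − 3Σ_{j≠i} y_j = 0.
Imposing symmetry (y_j = y for all j) turns Σ_{j≠i} y_j into 4y, so 275.9 = 20y and y = 13.795.

13.795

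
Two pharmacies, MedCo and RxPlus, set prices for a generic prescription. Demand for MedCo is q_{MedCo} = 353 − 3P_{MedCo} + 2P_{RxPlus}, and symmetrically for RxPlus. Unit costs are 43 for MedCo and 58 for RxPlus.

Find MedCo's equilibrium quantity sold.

240.9375

MedCo's profit: π = (P_{MedCo} − 43)(353 − 3P_{MedCo} + 2P_{RxPlus}).
∂π/∂P_{MedCo} = 482 − 6P_{MedCo} + 2P_{RxPlus} = 0 ⇒ P_{MedCo} = 241/3 + (1/3)P_{RxPlus}.
Similarly P_{RxPlus} = 527/6 + (1/3)P_{MedCo}.
Plugging P_{RxPlus} into MedCo's best response: P_{MedCo} = 241/3 + (1/3)(527/6 + (1/3)P_{MedCo}) ⇒ (8/9)P_{MedCo} = 1973/18, so P_{MedCo} = 123.3125.
Then P_{RxPlus} = 527/6 + (1/3)·123.3125 = 128.9375.
q_{MedCo} = 353 − 3·123.3125 + 2·128.9375 = 240.9375.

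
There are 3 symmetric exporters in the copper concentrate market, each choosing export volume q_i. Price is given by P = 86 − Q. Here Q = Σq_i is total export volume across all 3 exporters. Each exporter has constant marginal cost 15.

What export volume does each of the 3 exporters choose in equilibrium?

A representative exporter's profit is π_i = q_i(86 − Q) − 15q_i, with Q = q_i + Σ_{j≠i} q_j.
First-order condition: 71 − 2q_i − Σ_{j≠i} q_j = 0.
Imposing symmetry (q_j = q for all j) turns Σ_{j≠i} q_j into 2q, so 71 = 4q and q = 17.75.

17.75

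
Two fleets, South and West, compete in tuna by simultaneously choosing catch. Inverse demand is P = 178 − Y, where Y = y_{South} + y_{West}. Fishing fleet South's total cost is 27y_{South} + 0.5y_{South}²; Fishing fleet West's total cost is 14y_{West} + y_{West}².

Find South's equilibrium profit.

Fishing fleet South's profit: π = y_{South}(178 − (y_{South} + y_{West})) − 27y_{South} − 0.5y_{South}².
∂π/∂y_{South} = 151 − 3y_{South} − y_{West} = 0, so y_{South} = 151/3 − (1/3)y_{West}.
For West: ∂π/∂y_{West} = 164 − 4y_{West} − y_{South} = 0 ⇒ y_{West} = 41 − 0.25y_{South}.
Solving the two reaction functions simultaneously: (1 − (−1/3)(−0.25))y_{South} = 151/3 − (1/3)·41, so (11/12)y_{South} = 110/3 and y_{South} = 40.
Then y_{West} = 41 − 0.25·40 = 31.
Price P = 178 − 71 = 107.
South's profit: (107 − 27)·40 − 0.5(40)² = 2400.

2400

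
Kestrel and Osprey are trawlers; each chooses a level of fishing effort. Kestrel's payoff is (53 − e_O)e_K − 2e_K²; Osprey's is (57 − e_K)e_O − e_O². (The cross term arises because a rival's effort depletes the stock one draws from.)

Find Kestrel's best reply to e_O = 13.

Expanding Kestrel's payoff: 53e_K − e_Oe_K − 2e_K².
∂π/∂e_K = 53 − e_O − 4e_K = 0, so e_K = 13.25 − 0.25e_O.
At e_O = 13: e_K = 13.25 − 0.25·13 = 10.

10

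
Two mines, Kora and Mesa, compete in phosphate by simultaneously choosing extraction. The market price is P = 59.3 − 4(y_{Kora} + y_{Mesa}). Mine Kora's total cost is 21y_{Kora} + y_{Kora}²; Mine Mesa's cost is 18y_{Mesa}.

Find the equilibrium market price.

34.2375

Mine Kora's profit: π = y_{Kora}(59.3 − 4(y_{Kora} + y_{Mesa})) − 21y_{Kora} − y_{Kora}².
∂π/∂y_{Kora} = 38.3 − 10y_{Kora} − 4y_{Mesa} = 0, so y_{Kora} = 3.83 − 0.4y_{Mesa}.
For Mesa: ∂π/∂y_{Mesa} = 41.3 − 8y_{Mesa} − 4y_{Kora} = 0 ⇒ y_{Mesa} = 5.1625 − 0.5y_{Kora}.
Substituting the second reaction function into the first: y_{Kora} = 3.83 − 0.4(5.1625 − 0.5y_{Kora}), which gives 0.8y_{Kora} = 1.765 ⇒ y_{Kora} = 353/160.
Then y_{Mesa} = 5.1625 − 0.5·(353/160) = 1299/320.
Equilibrium price: P = 59.3 − 4·(401/64) = 34.2375.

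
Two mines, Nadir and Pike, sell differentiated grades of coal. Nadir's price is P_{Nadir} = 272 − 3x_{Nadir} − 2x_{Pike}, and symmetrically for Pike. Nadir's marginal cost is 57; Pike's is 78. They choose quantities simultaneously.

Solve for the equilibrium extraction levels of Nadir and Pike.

28.1875, 22.9375

Mine Nadir's profit: π = x_{Nadir}(272 − 3x_{Nadir} − 2x_{Pike}) − 57x_{Nadir}.
∂π/∂x_{Nadir} = 215 − 6x_{Nadir} − 2x_{Pike} = 0 ⇒ x_{Nadir} = 215/6 − (1/3)x_{Pike}.
Similarly x_{Pike} = 97/3 − (1/3)x_{Nadir}.
Solving the two reaction functions simultaneously: (1 − (−1/3)(−1/3))x_{Nadir} = 215/6 − (1/3)·(97/3), so (8/9)x_{Nadir} = 451/18 and x_{Nadir} = 28.1875.
Then x_{Pike} = 97/3 − (1/3)·28.1875 = 22.9375.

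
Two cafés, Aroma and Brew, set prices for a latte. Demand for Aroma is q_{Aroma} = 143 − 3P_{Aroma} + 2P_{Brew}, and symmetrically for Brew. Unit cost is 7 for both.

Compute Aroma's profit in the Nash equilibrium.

3468

Aroma's profit: π = (P_{Aroma} − 7)(143 − 3P_{Aroma} + 2P_{Brew}).
∂π/∂P_{Aroma} = 164 − 6P_{Aroma} + 2P_{Brew} = 0 ⇒ P_{Aroma} = 82/3 + (1/3)P_{Brew}.
The game is symmetric, so in equilibrium P_{Brew} = P_{Aroma}: the reaction function gives (2/3)P_{Aroma} = 82/3, hence P_{Aroma} = 41.
q_{Aroma} = 143 − 3·41 + 2·41 = 102.
Profit = (41 − 7)·102 = 3468.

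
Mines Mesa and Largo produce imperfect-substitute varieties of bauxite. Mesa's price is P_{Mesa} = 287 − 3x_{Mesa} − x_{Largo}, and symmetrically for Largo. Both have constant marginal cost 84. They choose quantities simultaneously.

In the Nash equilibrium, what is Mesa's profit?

Mine Mesa's profit: π = x_{Mesa}(287 − 3x_{Mesa} − x_{Largo}) − 84x_{Mesa}.
∂π/∂x_{Mesa} = 203 − 6x_{Mesa} − x_{Largo} = 0 ⇒ x_{Mesa} = 203/6 − (1/6)x_{Largo}.
By symmetry x_{Largo} = x_{Mesa}; substituting into the reaction function, (7/6)x_{Mesa} = 203/6 and x_{Mesa} = 29.
P_{Mesa} = 287 − 3·29 − 29 = 171.
Profit = (171 − 84)·29 = 2523.

2523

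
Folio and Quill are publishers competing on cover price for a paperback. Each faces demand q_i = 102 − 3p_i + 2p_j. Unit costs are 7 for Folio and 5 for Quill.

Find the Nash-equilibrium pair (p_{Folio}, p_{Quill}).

Folio's profit: π = (p_{Folio} − 7)(102 − 3p_{Folio} + 2p_{Quill}).
∂π/∂p_{Folio} = 123 − 6p_{Folio} + 2p_{Quill} = 0 ⇒ p_{Folio} = 20.5 + (1/3)p_{Quill}.
Similarly p_{Quill} = 19.5 + (1/3)p_{Folio}.
Substituting the second reaction function into the first: p_{Folio} = 20.5 + (1/3)(19.5 + (1/3)p_{Folio}), which gives (8/9)p_{Folio} = 27 ⇒ p_{Folio} = 30.375.
Then p_{Quill} = 19.5 + (1/3)·30.375 = 29.625.

30.375, 29.625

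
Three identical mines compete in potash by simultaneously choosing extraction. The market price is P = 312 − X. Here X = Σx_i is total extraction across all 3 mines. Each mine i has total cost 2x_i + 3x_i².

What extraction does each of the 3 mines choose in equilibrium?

31

A representative mine's profit is π_i = x_i(312 − X) − 2x_i − 3x_i², with X = x_i + Σ_{j≠i} x_j.
First-order condition: 310 − 8x_i − Σ_{j≠i} x_j = 0.
With identical mines, set every x_j = x: then 310 − 8x − 2x = 0, i.e. x = 310/10 = 31.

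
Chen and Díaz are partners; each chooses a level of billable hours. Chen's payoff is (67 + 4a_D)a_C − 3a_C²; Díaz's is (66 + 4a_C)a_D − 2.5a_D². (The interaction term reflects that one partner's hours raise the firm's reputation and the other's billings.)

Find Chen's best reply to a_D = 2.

Expanding Chen's payoff: 67a_C + 4a_Da_C − 3a_C².
∂π/∂a_C = 67 + 4a_D − 6a_C = 0, so a_C = 67/6 + (2/3)a_D.
At a_D = 2: a_C = 67/6 + (2/3)·2 = 12.5.

12.5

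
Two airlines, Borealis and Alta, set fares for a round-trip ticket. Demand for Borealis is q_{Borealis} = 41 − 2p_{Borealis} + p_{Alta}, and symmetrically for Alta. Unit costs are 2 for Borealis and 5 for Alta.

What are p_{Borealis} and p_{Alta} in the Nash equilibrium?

15.4, 16.6

Borealis's profit: π = (p_{Borealis} − 2)(41 − 2p_{Borealis} + p_{Alta}).
∂π/∂p_{Borealis} = 45 − 4p_{Borealis} + p_{Alta} = 0 ⇒ p_{Borealis} = 11.25 + 0.25p_{Alta}.
Similarly p_{Alta} = 12.75 + 0.25p_{Borealis}.
Solving the two reaction functions simultaneously: (1 − (0.25)(0.25))p_{Borealis} = 11.25 + 0.25·12.75, so 0.9375p_{Borealis} = 14.4375 and p_{Borealis} = 15.4.
Then p_{Alta} = 12.75 + 0.25·15.4 = 16.6.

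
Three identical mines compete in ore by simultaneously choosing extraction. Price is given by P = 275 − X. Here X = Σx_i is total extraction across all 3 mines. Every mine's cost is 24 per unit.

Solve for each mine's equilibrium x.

62.75

A representative mine's profit is π_i = x_i(275 − X) − 24x_i, with X = x_i + Σ_{j≠i} x_j.
First-order condition: 251 − 2x_i − Σ_{j≠i} x_j = 0.
In a symmetric equilibrium every mine chooses the same x, so Σ_{j≠i} x_j = 2x. The condition becomes 251 − 4x = 0, giving x = 251/4 = 62.75.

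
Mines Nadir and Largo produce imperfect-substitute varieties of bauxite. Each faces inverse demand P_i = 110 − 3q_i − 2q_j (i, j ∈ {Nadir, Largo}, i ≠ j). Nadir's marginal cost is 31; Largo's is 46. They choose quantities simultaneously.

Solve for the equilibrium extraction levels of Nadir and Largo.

10.8125, 7.0625

Mine Nadir's profit: π = q_{Nadir}(110 − 3q_{Nadir} − 2q_{Largo}) − 31q_{Nadir}.
∂π/∂q_{Nadir} = 79 − 6q_{Nadir} − 2q_{Largo} = 0 ⇒ q_{Nadir} = 79/6 − (1/3)q_{Largo}.
Similarly q_{Largo} = 32/3 − (1/3)q_{Nadir}.
Solving the two reaction functions simultaneously: (1 − (−1/3)(−1/3))q_{Nadir} = 79/6 − (1/3)·(32/3), so (8/9)q_{Nadir} = 173/18 and q_{Nadir} = 10.8125.
Then q_{Largo} = 32/3 − (1/3)·10.8125 = 7.0625.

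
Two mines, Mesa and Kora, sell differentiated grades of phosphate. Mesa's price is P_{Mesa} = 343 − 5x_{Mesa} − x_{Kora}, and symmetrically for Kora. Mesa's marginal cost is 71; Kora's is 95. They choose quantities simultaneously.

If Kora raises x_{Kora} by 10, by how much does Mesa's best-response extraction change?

Mine Mesa's profit: π = x_{Mesa}(343 − 5x_{Mesa} − x_{Kora}) − 71x_{Mesa}.
∂π/∂x_{Mesa} = 272 − 10x_{Mesa} − x_{Kora} = 0 ⇒ x_{Mesa} = 27.2 − 0.1x_{Kora}.
The reaction-function slope is −0.1, so a 10-unit rise in x_{Kora} moves x_{Mesa} by −0.1 × 10 = −1. Mesa's best response falls — the actions are strategic substitutes.

-1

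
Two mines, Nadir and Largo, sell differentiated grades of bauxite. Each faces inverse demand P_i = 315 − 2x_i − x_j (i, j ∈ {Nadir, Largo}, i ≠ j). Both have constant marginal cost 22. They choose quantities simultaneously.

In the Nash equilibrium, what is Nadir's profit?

Mine Nadir's profit: π = x_{Nadir}(315 − 2x_{Nadir} − x_{Largo}) − 22x_{Nadir}.
∂π/∂x_{Nadir} = 293 − 4x_{Nadir} − x_{Largo} = 0 ⇒ x_{Nadir} = 73.25 − 0.25x_{Largo}.
The game is symmetric, so in equilibrium x_{Largo} = x_{Nadir}: the reaction function gives 1.25x_{Nadir} = 73.25, hence x_{Nadir} = 58.6.
P_{Nadir} = 315 − 2·58.6 − 58.6 = 139.2.
Profit = (139.2 − 22)·58.6 = 6867.92.

6867.92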